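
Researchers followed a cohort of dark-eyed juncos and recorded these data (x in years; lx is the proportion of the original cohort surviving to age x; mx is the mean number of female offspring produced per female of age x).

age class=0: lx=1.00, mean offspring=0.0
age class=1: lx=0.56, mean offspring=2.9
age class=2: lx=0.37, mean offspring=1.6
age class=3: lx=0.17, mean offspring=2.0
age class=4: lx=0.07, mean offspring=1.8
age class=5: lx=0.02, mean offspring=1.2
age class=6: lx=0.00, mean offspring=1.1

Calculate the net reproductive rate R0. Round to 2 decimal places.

2.71

lx·mx by age: 0, 1.624, 0.592, 0.34, 0.126, 0.024, 0
R0 = Σ lx·mx = 2.706 → 2.71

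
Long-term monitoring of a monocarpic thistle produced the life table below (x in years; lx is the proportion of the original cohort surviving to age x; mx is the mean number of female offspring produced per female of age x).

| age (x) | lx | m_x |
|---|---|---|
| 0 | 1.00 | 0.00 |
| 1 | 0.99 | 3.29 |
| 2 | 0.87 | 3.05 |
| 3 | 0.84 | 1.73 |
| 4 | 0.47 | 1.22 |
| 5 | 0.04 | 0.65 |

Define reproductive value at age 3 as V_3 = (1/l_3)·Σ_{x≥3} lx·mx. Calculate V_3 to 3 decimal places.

lx·mx for x ≥ 3: 1.4532, 0.5734, 0.026 → sum = 2.0526
V_3 = 2.0526 / l_3 = 2.0526 / 0.84 = 2.443571… → 2.444

2.444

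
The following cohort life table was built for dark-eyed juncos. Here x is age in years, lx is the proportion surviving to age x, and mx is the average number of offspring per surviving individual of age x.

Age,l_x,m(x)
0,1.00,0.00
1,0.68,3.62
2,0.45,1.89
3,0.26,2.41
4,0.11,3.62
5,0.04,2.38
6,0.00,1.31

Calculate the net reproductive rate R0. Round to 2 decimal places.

4.43

lx·mx by age: 0, 2.4616, 0.8505, 0.6266, 0.3982, 0.0952, 0
R0 = Σ lx·mx = 4.4321 → 4.43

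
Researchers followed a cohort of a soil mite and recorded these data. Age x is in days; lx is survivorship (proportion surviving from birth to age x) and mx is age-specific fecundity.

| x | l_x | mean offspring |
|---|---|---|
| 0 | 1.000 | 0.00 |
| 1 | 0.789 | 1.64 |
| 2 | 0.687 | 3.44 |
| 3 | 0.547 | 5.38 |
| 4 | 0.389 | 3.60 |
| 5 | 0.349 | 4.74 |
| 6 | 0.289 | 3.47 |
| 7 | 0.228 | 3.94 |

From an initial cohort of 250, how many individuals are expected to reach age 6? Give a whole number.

72

Expected survivors = N0 · l_6 = 250 × 0.289 = 72.25 → 72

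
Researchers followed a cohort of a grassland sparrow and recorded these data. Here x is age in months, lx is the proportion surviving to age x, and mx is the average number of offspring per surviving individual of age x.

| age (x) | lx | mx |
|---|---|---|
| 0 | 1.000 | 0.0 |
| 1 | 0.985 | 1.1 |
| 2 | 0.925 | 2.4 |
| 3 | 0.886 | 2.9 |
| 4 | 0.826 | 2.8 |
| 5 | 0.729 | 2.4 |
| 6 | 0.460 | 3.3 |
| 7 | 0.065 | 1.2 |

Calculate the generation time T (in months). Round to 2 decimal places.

lx·mx: 0, 1.0835, 2.22, 2.5694, 2.3128, 1.7496, 1.518, 0.078 → R0 = 11.5313
x·lx·mx: 0, 1.0835, 4.44, 7.7082, 9.2512, 8.748, 9.108, 0.546 → Σ = 40.8849
T = 40.8849 / 11.5313 = 3.545559… → 3.55

3.55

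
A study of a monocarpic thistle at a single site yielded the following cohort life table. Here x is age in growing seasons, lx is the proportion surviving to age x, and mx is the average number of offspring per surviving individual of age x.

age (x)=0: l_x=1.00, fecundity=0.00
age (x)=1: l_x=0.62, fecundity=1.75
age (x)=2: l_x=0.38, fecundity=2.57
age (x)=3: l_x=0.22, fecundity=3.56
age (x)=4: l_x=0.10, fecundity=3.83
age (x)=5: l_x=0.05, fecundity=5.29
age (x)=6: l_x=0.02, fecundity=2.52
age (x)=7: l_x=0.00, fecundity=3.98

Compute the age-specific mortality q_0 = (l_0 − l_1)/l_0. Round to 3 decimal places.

q_0 = (l_0 − l_1) / l_0 = (1 − 0.62) / 1
     = 0.38 / 1 = 0.38 → 0.380

0.380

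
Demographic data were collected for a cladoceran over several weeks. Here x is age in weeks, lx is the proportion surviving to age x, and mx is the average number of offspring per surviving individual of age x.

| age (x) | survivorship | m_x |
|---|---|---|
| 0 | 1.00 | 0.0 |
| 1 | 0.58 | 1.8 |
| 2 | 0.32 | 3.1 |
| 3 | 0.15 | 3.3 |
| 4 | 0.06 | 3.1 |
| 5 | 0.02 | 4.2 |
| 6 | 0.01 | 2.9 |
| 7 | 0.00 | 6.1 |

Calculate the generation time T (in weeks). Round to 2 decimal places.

2.07

lx·mx: 0, 1.044, 0.992, 0.495, 0.186, 0.084, 0.029, 0 → R0 = 2.83
x·lx·mx: 0, 1.044, 1.984, 1.485, 0.744, 0.42, 0.174, 0 → Σ = 5.851
T = 5.851 / 2.83 = 2.067491… → 2.07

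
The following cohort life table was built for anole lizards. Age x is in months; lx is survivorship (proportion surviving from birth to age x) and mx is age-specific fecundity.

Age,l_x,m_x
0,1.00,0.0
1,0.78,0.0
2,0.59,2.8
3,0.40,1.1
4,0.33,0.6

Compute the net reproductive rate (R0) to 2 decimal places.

2.29

lx·mx by age: 0, 0, 1.652, 0.44, 0.198
R0 = Σ lx·mx = 2.29 → 2.29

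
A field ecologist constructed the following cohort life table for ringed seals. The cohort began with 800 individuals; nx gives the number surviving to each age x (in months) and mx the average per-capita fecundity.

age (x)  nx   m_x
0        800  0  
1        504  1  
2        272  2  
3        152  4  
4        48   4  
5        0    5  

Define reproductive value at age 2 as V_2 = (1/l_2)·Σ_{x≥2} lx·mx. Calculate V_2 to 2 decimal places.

lx = nx/n0 = nx/800: 1, 0.63, 0.34, 0.19, 0.06, 0
lx·mx for x ≥ 2: 0.68, 0.76, 0.24, 0 → sum = 1.68
V_2 = 1.68 / l_2 = 1.68 / 0.34 = 4.941176… → 4.94

4.94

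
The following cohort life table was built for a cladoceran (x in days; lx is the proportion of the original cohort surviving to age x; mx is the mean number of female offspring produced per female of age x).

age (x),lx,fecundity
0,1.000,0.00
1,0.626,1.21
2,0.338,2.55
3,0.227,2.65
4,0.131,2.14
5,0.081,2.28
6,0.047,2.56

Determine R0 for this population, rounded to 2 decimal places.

2.81

lx·mx by age: 0, 0.75746, 0.8619, 0.60155, 0.28034, 0.18468, 0.12032
R0 = Σ lx·mx = 2.80625 → 2.81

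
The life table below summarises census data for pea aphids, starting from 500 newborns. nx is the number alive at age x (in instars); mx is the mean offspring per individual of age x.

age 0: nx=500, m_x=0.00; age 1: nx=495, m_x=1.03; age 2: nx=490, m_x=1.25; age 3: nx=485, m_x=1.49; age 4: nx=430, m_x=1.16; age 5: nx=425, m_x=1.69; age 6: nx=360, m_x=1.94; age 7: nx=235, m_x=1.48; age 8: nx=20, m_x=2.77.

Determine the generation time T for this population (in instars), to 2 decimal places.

lx = nx/n0 = nx/500: 1, 0.99, 0.98, 0.97, 0.86, 0.85, 0.72, 0.47, 0.04
lx·mx: 0, 1.0197, 1.225, 1.4453, 0.9976, 1.4365, 1.3968, 0.6956, 0.1108 → R0 = 8.3273
x·lx·mx: 0, 1.0197, 2.45, 4.3359, 3.9904, 7.1825, 8.3808, 4.8692, 0.8864 → Σ = 33.1149
T = 33.1149 / 8.3273 = 3.976667… → 3.98

3.98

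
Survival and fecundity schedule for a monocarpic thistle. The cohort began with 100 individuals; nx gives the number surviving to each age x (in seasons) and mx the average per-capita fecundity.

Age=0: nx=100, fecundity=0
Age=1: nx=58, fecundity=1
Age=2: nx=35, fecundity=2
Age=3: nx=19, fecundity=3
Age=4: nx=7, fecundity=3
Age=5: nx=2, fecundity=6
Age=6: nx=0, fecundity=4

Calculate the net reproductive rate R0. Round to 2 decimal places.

lx = nx/n0 = nx/100: 1, 0.58, 0.35, 0.19, 0.07, 0.02, 0
lx·mx by age: 0, 0.58, 0.7, 0.57, 0.21, 0.12, 0
R0 = Σ lx·mx = 2.18 → 2.18

2.18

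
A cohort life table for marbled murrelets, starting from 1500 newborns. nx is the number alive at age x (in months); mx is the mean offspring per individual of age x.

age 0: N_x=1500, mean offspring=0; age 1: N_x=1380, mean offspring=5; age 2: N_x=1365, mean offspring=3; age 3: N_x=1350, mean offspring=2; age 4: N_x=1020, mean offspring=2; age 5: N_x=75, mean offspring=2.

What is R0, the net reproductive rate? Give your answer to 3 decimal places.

10.590

lx = nx/n0 = nx/1500: 1, 0.92, 0.91, 0.9, 0.68, 0.05
lx·mx by age: 0, 4.6, 2.73, 1.8, 1.36, 0.1
R0 = Σ lx·mx = 10.59 → 10.590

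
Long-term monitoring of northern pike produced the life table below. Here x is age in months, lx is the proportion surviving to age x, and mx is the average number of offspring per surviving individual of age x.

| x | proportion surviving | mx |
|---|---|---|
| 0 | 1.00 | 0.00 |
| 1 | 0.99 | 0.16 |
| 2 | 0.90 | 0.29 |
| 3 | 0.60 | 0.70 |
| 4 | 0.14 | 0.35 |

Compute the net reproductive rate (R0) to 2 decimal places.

lx·mx by age: 0, 0.1584, 0.261, 0.42, 0.049
R0 = Σ lx·mx = 0.8884 → 0.89

0.89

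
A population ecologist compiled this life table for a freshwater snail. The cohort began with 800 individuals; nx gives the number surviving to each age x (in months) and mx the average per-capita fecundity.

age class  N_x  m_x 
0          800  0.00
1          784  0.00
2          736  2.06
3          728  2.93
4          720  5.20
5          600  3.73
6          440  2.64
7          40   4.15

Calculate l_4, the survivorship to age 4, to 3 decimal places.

0.900

l_4 = n_4/n_0 = 720/800 = 0.9 → 0.900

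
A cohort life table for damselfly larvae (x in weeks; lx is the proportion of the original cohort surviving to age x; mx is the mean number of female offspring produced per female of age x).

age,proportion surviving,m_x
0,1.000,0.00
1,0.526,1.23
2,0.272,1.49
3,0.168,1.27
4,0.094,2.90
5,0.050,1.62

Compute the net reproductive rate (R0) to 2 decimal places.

1.62

lx·mx by age: 0, 0.64698, 0.40528, 0.21336, 0.2726, 0.081
R0 = Σ lx·mx = 1.61922 → 1.62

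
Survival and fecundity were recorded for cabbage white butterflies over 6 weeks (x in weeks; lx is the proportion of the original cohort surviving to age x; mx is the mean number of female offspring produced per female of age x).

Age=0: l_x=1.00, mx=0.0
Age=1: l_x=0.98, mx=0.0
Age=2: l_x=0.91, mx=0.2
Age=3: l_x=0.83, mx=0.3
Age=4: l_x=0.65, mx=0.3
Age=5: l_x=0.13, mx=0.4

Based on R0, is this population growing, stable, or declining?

declining

R0 = Σ lx·mx = 0 + 0 + 0.182 + 0.249 + 0.195 + 0.052 = 0.678
R0 < 1, so the population is declining.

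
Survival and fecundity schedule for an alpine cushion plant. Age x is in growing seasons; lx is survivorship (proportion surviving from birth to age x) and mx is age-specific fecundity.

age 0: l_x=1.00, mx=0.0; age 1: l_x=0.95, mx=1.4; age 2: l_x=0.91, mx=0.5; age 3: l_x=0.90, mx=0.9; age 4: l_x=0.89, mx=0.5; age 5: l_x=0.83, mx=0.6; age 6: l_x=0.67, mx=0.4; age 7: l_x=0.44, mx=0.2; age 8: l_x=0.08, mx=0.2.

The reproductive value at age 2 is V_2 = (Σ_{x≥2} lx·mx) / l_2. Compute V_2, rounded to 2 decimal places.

lx·mx for x ≥ 2: 0.455, 0.81, 0.445, 0.498, 0.268, 0.088, 0.016 → sum = 2.58
V_2 = 2.58 / l_2 = 2.58 / 0.91 = 2.835165… → 2.84

2.84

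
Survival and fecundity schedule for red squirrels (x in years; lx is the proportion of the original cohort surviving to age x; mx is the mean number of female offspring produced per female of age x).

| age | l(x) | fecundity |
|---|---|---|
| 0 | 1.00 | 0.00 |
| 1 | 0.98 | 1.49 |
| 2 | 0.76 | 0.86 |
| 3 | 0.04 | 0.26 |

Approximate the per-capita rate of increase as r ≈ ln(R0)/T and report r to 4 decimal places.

R0 = Σ lx·mx = 0 + 1.4602 + 0.6536 + 0.0104 = 2.1242
Σ x·lx·mx = 2.7986; T = 2.7986/2.1242 = 1.31748…
r ≈ ln(R0)/T = ln(2.1242)/1.31748… = 0.571844… → 0.5718

0.5718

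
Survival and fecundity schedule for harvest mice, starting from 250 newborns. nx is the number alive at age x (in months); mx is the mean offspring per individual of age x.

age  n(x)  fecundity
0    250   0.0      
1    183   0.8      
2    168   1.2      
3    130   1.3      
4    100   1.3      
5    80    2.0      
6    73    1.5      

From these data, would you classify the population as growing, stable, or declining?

growing

lx = nx/n0 = nx/250: 1, 0.732, 0.672, 0.52, 0.4, 0.32, 0.292
R0 = Σ lx·mx = 0 + 0.5856 + 0.8064 + 0.676 + 0.52 + 0.64 + 0.438 = 3.666
R0 > 1, so the population is growing.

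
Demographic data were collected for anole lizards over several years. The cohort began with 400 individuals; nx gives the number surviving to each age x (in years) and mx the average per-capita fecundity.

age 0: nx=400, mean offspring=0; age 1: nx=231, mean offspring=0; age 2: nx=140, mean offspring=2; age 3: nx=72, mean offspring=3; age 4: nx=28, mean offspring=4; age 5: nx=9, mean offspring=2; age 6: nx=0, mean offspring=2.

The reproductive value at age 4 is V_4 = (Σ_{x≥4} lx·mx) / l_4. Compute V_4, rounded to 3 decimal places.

4.643

lx = nx/n0 = nx/400: 1, 0.5775, 0.35, 0.18, 0.07, 0.0225, 0
lx·mx for x ≥ 4: 0.28, 0.045, 0 → sum = 0.325
V_4 = 0.325 / l_4 = 0.325 / 0.07 = 4.642857… → 4.643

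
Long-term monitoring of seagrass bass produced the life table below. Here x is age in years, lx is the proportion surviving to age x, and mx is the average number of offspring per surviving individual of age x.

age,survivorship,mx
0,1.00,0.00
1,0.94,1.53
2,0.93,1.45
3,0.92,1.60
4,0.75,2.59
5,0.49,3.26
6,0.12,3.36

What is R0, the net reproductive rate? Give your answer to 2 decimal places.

8.20

lx·mx by age: 0, 1.4382, 1.3485, 1.472, 1.9425, 1.5974, 0.4032
R0 = Σ lx·mx = 8.2018 → 8.20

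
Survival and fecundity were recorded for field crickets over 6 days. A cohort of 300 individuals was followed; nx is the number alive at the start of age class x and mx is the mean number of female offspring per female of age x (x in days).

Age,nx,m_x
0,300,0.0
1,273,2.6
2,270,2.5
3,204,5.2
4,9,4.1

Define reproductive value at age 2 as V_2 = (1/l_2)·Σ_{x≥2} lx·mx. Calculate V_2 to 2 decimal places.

lx = nx/n0 = nx/300: 1, 0.91, 0.9, 0.68, 0.03
lx·mx for x ≥ 2: 2.25, 3.536, 0.123 → sum = 5.909
V_2 = 5.909 / l_2 = 5.909 / 0.9 = 6.565556… → 6.57

6.57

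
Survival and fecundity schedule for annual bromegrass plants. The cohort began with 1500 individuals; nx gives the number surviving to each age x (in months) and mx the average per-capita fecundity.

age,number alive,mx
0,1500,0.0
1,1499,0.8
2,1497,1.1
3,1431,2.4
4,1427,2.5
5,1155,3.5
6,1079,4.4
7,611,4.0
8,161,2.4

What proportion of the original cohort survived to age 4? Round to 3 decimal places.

0.951

l_4 = n_4/n_0 = 1427/1500 = 0.951333… → 0.951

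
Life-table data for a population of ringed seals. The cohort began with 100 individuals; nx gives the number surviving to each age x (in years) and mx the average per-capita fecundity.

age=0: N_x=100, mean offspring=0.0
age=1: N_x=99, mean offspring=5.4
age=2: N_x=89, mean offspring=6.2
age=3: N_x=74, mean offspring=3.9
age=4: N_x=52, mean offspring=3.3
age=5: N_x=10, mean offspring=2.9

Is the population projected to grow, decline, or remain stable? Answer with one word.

growing

lx = nx/n0 = nx/100: 1, 0.99, 0.89, 0.74, 0.52, 0.1
R0 = Σ lx·mx = 0 + 5.346 + 5.518 + 2.886 + 1.716 + 0.29 = 15.756
R0 > 1, so the population is growing.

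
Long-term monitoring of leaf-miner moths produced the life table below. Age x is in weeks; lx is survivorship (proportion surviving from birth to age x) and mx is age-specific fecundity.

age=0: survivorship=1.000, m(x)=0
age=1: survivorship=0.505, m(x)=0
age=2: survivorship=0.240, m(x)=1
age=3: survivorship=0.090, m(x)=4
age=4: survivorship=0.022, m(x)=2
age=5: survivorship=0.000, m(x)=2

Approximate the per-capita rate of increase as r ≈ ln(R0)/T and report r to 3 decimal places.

R0 = Σ lx·mx = 0 + 0 + 0.24 + 0.36 + 0.044 + 0 = 0.644
Σ x·lx·mx = 1.736; T = 1.736/0.644 = 2.69565…
r ≈ ln(R0)/T = ln(0.644)/2.69565… = -0.16325… → -0.163

-0.163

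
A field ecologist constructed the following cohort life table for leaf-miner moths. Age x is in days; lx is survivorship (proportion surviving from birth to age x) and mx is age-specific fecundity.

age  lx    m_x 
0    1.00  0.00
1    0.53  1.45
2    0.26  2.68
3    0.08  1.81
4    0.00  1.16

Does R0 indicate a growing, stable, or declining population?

growing

R0 = Σ lx·mx = 0 + 0.7685 + 0.6968 + 0.1448 + 0 = 1.6101
R0 > 1, so the population is growing.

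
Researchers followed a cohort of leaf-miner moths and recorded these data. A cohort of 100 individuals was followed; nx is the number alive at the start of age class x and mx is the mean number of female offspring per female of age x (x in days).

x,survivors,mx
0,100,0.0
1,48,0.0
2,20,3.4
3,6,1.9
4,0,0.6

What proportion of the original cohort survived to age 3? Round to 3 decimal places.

0.060

l_3 = n_3/n_0 = 6/100 = 0.06 → 0.060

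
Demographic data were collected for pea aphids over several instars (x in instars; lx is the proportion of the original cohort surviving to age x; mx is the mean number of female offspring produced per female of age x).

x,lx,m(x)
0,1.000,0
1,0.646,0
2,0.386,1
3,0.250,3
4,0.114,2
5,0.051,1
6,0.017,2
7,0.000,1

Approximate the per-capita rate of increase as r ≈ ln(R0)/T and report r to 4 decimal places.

R0 = Σ lx·mx = 0 + 0 + 0.386 + 0.75 + 0.228 + 0.051 + 0.034 + 0 = 1.449
Σ x·lx·mx = 4.393; T = 4.393/1.449 = 3.03175…
r ≈ ln(R0)/T = ln(1.449)/3.03175… = 0.12233… → 0.1223

0.1223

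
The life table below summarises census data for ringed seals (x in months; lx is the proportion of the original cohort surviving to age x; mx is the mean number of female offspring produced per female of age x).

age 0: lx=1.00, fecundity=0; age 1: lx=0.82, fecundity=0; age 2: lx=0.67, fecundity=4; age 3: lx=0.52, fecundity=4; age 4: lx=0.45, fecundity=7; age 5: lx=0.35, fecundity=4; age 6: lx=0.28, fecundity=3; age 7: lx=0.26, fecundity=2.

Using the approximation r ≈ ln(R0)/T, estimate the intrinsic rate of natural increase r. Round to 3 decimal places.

0.633

R0 = Σ lx·mx = 0 + 0 + 2.68 + 2.08 + 3.15 + 1.4 + 0.84 + 0.52 = 10.67
Σ x·lx·mx = 39.88; T = 39.88/10.67 = 3.73758…
r ≈ ln(R0)/T = ln(10.67)/3.73758… = 0.63341… → 0.633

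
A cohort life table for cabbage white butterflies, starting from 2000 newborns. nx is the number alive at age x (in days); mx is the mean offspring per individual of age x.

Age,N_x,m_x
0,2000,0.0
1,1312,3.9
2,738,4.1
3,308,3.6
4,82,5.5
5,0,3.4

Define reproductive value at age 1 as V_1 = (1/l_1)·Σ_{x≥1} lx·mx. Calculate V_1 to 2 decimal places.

7.40

lx = nx/n0 = nx/2000: 1, 0.656, 0.369, 0.154, 0.041, 0
lx·mx for x ≥ 1: 2.5584, 1.5129, 0.5544, 0.2255, 0 → sum = 4.8512
V_1 = 4.8512 / l_1 = 4.8512 / 0.656 = 7.395122… → 7.40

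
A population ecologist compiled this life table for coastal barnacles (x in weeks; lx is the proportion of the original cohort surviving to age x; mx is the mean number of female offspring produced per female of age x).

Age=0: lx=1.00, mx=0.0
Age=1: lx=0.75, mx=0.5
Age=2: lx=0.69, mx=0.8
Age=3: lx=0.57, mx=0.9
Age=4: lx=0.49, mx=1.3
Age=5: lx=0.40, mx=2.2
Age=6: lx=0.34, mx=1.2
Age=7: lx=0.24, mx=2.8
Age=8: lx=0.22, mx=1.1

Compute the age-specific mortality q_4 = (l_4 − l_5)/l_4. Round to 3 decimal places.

q_4 = (l_4 − l_5) / l_4 = (0.49 − 0.4) / 0.49
     = 0.09 / 0.49 = 0.183673… → 0.184

0.184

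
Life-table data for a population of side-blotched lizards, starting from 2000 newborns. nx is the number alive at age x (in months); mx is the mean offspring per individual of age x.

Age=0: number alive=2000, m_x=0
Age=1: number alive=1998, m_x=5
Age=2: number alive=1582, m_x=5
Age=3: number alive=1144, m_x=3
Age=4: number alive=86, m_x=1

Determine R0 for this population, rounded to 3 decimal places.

lx = nx/n0 = nx/2000: 1, 0.999, 0.791, 0.572, 0.043
lx·mx by age: 0, 4.995, 3.955, 1.716, 0.043
R0 = Σ lx·mx = 10.709 → 10.709

10.709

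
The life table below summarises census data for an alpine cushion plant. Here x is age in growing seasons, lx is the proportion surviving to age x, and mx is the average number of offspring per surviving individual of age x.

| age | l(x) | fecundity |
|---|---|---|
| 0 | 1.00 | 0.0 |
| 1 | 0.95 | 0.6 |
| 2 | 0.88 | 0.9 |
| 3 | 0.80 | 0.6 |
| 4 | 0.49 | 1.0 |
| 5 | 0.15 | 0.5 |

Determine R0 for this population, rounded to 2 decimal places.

lx·mx by age: 0, 0.57, 0.792, 0.48, 0.49, 0.075
R0 = Σ lx·mx = 2.407 → 2.41

2.41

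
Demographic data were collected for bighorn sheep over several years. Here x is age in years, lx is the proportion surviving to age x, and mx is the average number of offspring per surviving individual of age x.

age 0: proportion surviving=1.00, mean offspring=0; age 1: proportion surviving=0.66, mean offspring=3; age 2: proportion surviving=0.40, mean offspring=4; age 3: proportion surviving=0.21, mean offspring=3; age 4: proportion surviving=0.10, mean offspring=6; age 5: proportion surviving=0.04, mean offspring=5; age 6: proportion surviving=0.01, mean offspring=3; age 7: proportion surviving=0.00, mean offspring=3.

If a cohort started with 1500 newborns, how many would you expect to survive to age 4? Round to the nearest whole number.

150

Expected survivors = N0 · l_4 = 1500 × 0.10 = 150 → 150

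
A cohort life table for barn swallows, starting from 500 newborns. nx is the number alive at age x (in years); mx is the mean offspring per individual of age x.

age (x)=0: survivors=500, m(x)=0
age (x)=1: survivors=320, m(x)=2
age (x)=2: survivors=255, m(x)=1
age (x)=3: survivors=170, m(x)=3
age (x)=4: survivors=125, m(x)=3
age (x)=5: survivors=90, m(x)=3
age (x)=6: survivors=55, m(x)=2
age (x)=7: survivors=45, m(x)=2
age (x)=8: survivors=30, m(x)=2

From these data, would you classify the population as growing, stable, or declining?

lx = nx/n0 = nx/500: 1, 0.64, 0.51, 0.34, 0.25, 0.18, 0.11, 0.09, 0.06
R0 = Σ lx·mx = 0 + 1.28 + 0.51 + 1.02 + 0.75 + 0.54 + 0.22 + 0.18 + 0.12 = 4.62
R0 > 1, so the population is growing.

growing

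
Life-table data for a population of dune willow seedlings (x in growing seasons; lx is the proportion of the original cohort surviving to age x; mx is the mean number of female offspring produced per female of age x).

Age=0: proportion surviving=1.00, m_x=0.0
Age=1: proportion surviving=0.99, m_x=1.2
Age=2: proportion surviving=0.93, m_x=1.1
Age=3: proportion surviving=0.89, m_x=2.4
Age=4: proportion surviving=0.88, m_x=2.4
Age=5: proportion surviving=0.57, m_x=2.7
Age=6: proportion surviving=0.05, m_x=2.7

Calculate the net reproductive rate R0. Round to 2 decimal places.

8.13

lx·mx by age: 0, 1.188, 1.023, 2.136, 2.112, 1.539, 0.135
R0 = Σ lx·mx = 8.133 → 8.13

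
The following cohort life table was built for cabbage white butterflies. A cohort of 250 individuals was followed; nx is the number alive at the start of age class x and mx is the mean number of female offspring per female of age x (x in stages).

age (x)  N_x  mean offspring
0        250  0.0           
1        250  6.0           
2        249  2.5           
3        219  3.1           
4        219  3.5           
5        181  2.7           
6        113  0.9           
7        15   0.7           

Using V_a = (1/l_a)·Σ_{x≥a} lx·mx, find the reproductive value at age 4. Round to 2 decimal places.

lx = nx/n0 = nx/250: 1, 1, 0.996, 0.876, 0.876, 0.724, 0.452, 0.06
lx·mx for x ≥ 4: 3.066, 1.9548, 0.4068, 0.042 → sum = 5.4696
V_4 = 5.4696 / l_4 = 5.4696 / 0.876 = 6.243836… → 6.24

6.24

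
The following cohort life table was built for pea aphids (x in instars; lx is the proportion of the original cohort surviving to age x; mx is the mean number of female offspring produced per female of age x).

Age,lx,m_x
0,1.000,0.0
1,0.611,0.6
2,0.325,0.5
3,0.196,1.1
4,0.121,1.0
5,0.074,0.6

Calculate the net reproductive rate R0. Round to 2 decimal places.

0.91

lx·mx by age: 0, 0.3666, 0.1625, 0.2156, 0.121, 0.0444
R0 = Σ lx·mx = 0.9101 → 0.91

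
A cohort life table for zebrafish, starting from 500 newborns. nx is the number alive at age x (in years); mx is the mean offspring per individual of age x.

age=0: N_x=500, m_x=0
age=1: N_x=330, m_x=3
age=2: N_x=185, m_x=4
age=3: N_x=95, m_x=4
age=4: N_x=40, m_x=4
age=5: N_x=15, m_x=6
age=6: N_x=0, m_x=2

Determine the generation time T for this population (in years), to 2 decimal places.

1.99

lx = nx/n0 = nx/500: 1, 0.66, 0.37, 0.19, 0.08, 0.03, 0
lx·mx: 0, 1.98, 1.48, 0.76, 0.32, 0.18, 0 → R0 = 4.72
x·lx·mx: 0, 1.98, 2.96, 2.28, 1.28, 0.9, 0 → Σ = 9.4
T = 9.4 / 4.72 = 1.991525… → 1.99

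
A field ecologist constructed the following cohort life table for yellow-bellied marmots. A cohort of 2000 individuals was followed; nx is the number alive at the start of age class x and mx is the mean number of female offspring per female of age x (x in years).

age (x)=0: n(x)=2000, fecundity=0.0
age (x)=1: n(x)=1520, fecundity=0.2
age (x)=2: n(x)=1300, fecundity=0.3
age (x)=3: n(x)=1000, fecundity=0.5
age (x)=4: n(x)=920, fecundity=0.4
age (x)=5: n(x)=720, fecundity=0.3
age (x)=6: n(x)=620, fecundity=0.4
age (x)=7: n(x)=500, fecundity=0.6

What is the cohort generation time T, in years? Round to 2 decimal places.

lx = nx/n0 = nx/2000: 1, 0.76, 0.65, 0.5, 0.46, 0.36, 0.31, 0.25
lx·mx: 0, 0.152, 0.195, 0.25, 0.184, 0.108, 0.124, 0.15 → R0 = 1.163
x·lx·mx: 0, 0.152, 0.39, 0.75, 0.736, 0.54, 0.744, 1.05 → Σ = 4.362
T = 4.362 / 1.163 = 3.750645… → 3.75

3.75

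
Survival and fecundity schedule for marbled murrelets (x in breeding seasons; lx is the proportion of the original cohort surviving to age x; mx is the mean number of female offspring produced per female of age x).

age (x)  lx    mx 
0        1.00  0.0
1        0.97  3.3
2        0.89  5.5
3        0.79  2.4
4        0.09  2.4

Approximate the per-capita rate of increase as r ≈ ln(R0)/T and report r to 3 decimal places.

1.213

R0 = Σ lx·mx = 0 + 3.201 + 4.895 + 1.896 + 0.216 = 10.208
Σ x·lx·mx = 19.543; T = 19.543/10.208 = 1.91448…
r ≈ ln(R0)/T = ln(10.208)/1.91448… = 1.21347… → 1.213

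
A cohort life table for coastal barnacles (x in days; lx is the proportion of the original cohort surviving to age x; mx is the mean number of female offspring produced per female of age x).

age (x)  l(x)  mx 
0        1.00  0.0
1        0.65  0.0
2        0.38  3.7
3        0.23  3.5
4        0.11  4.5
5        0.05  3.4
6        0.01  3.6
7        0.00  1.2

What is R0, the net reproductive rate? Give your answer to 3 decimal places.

lx·mx by age: 0, 0, 1.406, 0.805, 0.495, 0.17, 0.036, 0
R0 = Σ lx·mx = 2.912 → 2.912

2.912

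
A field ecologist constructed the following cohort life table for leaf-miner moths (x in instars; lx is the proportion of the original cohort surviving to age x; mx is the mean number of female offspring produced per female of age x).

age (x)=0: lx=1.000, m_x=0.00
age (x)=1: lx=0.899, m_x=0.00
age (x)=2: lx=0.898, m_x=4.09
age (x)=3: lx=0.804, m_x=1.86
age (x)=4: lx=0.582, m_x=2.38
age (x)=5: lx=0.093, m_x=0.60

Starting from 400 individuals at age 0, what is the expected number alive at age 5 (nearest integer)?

Expected survivors = N0 · l_5 = 400 × 0.093 = 37.2 → 37

37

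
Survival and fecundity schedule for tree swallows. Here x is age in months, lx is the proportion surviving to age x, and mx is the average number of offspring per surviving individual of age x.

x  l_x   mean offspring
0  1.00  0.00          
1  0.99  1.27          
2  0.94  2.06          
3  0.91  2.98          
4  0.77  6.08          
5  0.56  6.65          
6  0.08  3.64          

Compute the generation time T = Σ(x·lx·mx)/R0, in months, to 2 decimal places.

lx·mx: 0, 1.2573, 1.9364, 2.7118, 4.6816, 3.724, 0.2912 → R0 = 14.6023
x·lx·mx: 0, 1.2573, 3.8728, 8.1354, 18.7264, 18.62, 1.7472 → Σ = 52.3591
T = 52.3591 / 14.6023 = 3.585675… → 3.59

3.59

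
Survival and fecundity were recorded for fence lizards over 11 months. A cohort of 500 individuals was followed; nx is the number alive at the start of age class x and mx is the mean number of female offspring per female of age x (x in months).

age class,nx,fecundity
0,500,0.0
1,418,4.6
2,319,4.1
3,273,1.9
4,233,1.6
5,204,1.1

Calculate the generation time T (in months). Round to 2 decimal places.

2.00

lx = nx/n0 = nx/500: 1, 0.836, 0.638, 0.546, 0.466, 0.408
lx·mx: 0, 3.8456, 2.6158, 1.0374, 0.7456, 0.4488 → R0 = 8.6932
x·lx·mx: 0, 3.8456, 5.2316, 3.1122, 2.9824, 2.244 → Σ = 17.4158
T = 17.4158 / 8.6932 = 2.003382… → 2.00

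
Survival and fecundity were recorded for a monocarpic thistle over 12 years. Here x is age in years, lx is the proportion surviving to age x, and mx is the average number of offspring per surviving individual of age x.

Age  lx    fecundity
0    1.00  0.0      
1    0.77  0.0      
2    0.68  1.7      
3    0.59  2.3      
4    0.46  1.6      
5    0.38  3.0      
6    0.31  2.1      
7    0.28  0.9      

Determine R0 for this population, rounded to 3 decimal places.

5.292

lx·mx by age: 0, 0, 1.156, 1.357, 0.736, 1.14, 0.651, 0.252
R0 = Σ lx·mx = 5.292 → 5.292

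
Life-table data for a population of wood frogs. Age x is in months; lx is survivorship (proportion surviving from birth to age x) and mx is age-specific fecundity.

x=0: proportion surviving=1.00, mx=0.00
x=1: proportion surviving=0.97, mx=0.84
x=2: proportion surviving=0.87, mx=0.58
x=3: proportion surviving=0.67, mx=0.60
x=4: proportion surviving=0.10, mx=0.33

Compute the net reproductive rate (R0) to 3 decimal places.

lx·mx by age: 0, 0.8148, 0.5046, 0.402, 0.033
R0 = Σ lx·mx = 1.7544 → 1.754

1.754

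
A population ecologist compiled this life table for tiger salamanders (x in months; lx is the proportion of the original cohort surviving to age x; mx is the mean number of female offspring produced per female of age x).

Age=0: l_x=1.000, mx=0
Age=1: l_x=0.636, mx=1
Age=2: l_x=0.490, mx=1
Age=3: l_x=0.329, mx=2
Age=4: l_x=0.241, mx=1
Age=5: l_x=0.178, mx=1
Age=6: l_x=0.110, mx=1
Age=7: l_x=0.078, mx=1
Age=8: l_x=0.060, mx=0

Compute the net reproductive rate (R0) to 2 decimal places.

lx·mx by age: 0, 0.636, 0.49, 0.658, 0.241, 0.178, 0.11, 0.078, 0
R0 = Σ lx·mx = 2.391 → 2.39

2.39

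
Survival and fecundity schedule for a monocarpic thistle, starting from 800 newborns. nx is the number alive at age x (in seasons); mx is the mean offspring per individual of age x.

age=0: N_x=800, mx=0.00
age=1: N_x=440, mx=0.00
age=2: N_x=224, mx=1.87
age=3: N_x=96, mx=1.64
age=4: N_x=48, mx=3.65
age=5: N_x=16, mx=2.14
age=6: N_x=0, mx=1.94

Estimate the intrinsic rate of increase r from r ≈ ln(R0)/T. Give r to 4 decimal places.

lx = nx/n0 = nx/800: 1, 0.55, 0.28, 0.12, 0.06, 0.02, 0
R0 = Σ lx·mx = 0 + 0 + 0.5236 + 0.1968 + 0.219 + 0.0428 + 0 = 0.9822
Σ x·lx·mx = 2.7276; T = 2.7276/0.9822 = 2.77703…
r ≈ ln(R0)/T = ln(0.9822)/2.77703… = -0.006467… → -0.0065

-0.0065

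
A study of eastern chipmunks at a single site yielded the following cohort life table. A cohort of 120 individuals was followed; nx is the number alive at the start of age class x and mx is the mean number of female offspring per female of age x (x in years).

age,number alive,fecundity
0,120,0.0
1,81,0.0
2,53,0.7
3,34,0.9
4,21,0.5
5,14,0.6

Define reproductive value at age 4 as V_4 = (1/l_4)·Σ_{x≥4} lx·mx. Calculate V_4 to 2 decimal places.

0.90

lx = nx/n0 = nx/120: 1, 0.675, 0.44167…, 0.28333…, 0.175, 0.11667…
lx·mx for x ≥ 4: 0.0875, 0.07… → sum = 0.1575…
V_4 = 0.1575… / l_4 = 0.1575… / 0.175 = 0.9… → 0.90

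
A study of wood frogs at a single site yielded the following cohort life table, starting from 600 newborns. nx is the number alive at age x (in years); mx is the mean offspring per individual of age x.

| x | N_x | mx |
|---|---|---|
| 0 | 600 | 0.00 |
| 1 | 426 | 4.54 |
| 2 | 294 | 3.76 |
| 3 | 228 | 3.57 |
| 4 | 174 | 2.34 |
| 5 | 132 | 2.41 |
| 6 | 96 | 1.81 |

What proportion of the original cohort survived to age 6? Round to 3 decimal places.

0.160

l_6 = n_6/n_0 = 96/600 = 0.16 → 0.160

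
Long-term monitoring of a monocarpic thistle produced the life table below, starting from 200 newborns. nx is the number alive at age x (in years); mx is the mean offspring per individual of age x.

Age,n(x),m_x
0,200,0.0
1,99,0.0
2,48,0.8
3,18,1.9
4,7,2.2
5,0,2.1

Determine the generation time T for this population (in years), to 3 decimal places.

lx = nx/n0 = nx/200: 1, 0.495, 0.24, 0.09, 0.035, 0
lx·mx: 0, 0, 0.192, 0.171, 0.077, 0 → R0 = 0.44
x·lx·mx: 0, 0, 0.384, 0.513, 0.308, 0 → Σ = 1.205
T = 1.205 / 0.44 = 2.738636… → 2.739

2.739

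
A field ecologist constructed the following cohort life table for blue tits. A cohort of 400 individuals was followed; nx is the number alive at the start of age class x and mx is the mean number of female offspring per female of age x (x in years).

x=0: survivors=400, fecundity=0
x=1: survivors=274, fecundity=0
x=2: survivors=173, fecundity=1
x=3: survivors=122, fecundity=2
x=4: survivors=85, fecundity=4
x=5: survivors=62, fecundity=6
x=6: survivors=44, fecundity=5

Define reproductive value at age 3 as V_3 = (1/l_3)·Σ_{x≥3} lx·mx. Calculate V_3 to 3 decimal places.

lx = nx/n0 = nx/400: 1, 0.685, 0.4325, 0.305, 0.2125, 0.155, 0.11
lx·mx for x ≥ 3: 0.61, 0.85, 0.93, 0.55 → sum = 2.94
V_3 = 2.94 / l_3 = 2.94 / 0.305 = 9.639344… → 9.639

9.639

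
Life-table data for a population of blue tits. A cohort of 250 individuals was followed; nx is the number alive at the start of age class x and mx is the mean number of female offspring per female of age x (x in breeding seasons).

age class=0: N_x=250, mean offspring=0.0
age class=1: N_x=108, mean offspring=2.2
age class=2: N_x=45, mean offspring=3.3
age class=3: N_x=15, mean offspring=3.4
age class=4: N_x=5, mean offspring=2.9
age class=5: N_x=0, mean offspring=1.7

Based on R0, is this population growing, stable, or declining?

growing

lx = nx/n0 = nx/250: 1, 0.432, 0.18, 0.06, 0.02, 0
R0 = Σ lx·mx = 0 + 0.9504 + 0.594 + 0.204 + 0.058 + 0 = 1.8064
R0 > 1, so the population is growing.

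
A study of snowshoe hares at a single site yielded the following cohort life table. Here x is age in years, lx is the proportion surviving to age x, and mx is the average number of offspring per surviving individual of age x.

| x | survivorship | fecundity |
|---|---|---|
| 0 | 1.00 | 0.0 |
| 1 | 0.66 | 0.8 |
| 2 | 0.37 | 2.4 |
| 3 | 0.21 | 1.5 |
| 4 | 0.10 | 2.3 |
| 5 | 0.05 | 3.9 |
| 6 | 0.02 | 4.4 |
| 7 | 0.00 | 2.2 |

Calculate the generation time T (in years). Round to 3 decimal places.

2.528

lx·mx: 0, 0.528, 0.888, 0.315, 0.23, 0.195, 0.088, 0 → R0 = 2.244
x·lx·mx: 0, 0.528, 1.776, 0.945, 0.92, 0.975, 0.528, 0 → Σ = 5.672
T = 5.672 / 2.244 = 2.527629… → 2.528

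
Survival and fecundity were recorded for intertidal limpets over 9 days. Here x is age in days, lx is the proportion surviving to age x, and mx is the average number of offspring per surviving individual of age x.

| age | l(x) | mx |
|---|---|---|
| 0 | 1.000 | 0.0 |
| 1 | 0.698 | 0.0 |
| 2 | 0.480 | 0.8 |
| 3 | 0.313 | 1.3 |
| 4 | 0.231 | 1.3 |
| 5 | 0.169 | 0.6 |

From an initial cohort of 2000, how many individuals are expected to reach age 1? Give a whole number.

Expected survivors = N0 · l_1 = 2000 × 0.698 = 1396 → 1396

1396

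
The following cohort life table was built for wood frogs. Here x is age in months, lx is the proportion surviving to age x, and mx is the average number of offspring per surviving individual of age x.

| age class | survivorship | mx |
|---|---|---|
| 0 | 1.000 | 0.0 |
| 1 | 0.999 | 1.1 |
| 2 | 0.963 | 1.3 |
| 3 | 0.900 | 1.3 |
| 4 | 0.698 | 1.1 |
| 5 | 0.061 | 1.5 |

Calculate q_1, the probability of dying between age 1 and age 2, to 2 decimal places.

0.04

q_1 = (l_1 − l_2) / l_1 = (0.999 − 0.963) / 0.999
     = 0.036 / 0.999 = 0.036036… → 0.04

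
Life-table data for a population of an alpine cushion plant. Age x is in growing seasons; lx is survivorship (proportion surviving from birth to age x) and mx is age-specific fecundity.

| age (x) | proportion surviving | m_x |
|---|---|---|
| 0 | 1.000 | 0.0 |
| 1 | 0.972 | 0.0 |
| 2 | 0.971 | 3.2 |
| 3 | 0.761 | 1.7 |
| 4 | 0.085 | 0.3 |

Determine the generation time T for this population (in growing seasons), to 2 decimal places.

2.30

lx·mx: 0, 0, 3.1072, 1.2937, 0.0255 → R0 = 4.4264
x·lx·mx: 0, 0, 6.2144, 3.8811, 0.102 → Σ = 10.1975
T = 10.1975 / 4.4264 = 2.303791… → 2.30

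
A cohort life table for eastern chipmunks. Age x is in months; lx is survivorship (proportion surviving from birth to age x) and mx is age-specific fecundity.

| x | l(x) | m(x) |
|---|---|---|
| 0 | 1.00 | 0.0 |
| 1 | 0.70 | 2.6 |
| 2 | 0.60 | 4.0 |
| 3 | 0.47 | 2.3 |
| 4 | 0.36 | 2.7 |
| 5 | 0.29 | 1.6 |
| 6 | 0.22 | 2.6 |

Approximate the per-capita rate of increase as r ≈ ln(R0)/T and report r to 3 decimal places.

0.745

R0 = Σ lx·mx = 0 + 1.82 + 2.4 + 1.081 + 0.972 + 0.464 + 0.572 = 7.309
Σ x·lx·mx = 19.503; T = 19.503/7.309 = 2.66835…
r ≈ ln(R0)/T = ln(7.309)/2.66835… = 0.74544… → 0.745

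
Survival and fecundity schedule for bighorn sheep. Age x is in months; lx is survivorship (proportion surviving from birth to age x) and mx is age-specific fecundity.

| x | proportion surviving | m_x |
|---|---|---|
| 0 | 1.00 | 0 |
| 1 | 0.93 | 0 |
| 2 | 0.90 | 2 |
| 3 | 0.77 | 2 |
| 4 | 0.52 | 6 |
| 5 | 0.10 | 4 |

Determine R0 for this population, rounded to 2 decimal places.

lx·mx by age: 0, 0, 1.8, 1.54, 3.12, 0.4
R0 = Σ lx·mx = 6.86 → 6.86

6.86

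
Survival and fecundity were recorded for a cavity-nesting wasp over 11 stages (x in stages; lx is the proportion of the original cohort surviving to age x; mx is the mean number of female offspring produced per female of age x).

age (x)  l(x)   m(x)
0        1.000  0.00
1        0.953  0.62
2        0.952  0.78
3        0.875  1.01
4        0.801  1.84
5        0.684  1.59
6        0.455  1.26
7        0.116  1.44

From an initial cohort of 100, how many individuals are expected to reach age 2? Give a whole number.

Expected survivors = N0 · l_2 = 100 × 0.952 = 95.2 → 95

95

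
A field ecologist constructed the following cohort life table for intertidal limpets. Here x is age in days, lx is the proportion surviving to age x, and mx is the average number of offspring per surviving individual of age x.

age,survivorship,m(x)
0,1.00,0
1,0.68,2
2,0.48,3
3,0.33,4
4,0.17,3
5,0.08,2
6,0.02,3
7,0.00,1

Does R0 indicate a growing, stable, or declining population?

R0 = Σ lx·mx = 0 + 1.36 + 1.44 + 1.32 + 0.51 + 0.16 + 0.06 + 0 = 4.85
R0 > 1, so the population is growing.

growing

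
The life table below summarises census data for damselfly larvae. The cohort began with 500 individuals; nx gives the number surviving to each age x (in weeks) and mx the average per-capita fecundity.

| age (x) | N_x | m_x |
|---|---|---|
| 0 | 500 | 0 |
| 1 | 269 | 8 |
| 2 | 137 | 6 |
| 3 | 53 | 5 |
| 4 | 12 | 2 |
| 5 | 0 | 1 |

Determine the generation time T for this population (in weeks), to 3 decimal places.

lx = nx/n0 = nx/500: 1, 0.538, 0.274, 0.106, 0.024, 0
lx·mx: 0, 4.304, 1.644, 0.53, 0.048, 0 → R0 = 6.526
x·lx·mx: 0, 4.304, 3.288, 1.59, 0.192, 0 → Σ = 9.374
T = 9.374 / 6.526 = 1.436408… → 1.436

1.436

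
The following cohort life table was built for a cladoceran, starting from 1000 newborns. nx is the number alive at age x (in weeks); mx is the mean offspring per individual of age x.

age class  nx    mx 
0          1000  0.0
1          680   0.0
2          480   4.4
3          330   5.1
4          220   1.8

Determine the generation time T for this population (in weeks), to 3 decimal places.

2.591

lx = nx/n0 = nx/1000: 1, 0.68, 0.48, 0.33, 0.22
lx·mx: 0, 0, 2.112, 1.683, 0.396 → R0 = 4.191
x·lx·mx: 0, 0, 4.224, 5.049, 1.584 → Σ = 10.857
T = 10.857 / 4.191 = 2.590551… → 2.591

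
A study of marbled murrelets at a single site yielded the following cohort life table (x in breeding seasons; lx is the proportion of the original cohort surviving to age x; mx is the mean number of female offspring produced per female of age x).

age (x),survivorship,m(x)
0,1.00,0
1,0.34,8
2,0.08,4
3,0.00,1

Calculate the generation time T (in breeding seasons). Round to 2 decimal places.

lx·mx: 0, 2.72, 0.32, 0 → R0 = 3.04
x·lx·mx: 0, 2.72, 0.64, 0 → Σ = 3.36
T = 3.36 / 3.04 = 1.105263… → 1.11

1.11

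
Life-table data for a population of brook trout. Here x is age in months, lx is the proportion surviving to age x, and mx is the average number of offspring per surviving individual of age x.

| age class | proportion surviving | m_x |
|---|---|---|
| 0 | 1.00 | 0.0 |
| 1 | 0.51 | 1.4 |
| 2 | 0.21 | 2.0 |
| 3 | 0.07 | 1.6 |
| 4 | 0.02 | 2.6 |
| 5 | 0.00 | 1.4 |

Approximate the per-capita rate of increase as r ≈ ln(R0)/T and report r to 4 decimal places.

0.1614

R0 = Σ lx·mx = 0 + 0.714 + 0.42 + 0.112 + 0.052 + 0 = 1.298
Σ x·lx·mx = 2.098; T = 2.098/1.298 = 1.61633…
r ≈ ln(R0)/T = ln(1.298)/1.61633… = 0.161368… → 0.1614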